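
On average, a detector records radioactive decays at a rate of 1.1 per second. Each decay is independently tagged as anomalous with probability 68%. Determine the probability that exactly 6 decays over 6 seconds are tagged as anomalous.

0.1276

Thinning: the decays that are tagged as anomalous themselves form a Poisson process with rate 0.68 × 1.1 = 0.748 per second.
Over the interval, μ = 0.748 × 6 = 4.488 (6 seconds).
P(N = 6) = e^(−4.488) · 4.488^6/6! ≈ 0.1276.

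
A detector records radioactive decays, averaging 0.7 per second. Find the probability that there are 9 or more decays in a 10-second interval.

Over the interval, μ = 0.7 × 10 = 7 (a 10-second interval = 10 seconds).
P(N ≥ 9) = 1 − P(N ≤ 8) = 1 − Σ_{j=0}^{8} e^(−μ) μ^j/j! ≈ 0.2709.

0.2709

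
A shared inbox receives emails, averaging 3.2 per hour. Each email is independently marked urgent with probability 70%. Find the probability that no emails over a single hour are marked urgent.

0.1065

Thinning: the emails that are marked urgent themselves form a Poisson process with rate 0.7 × 3.2 = 2.24 per hour.
So μ = 2.24.
P(N = 0) = e^(−2.24) · 2.24^0/0! ≈ 0.1065.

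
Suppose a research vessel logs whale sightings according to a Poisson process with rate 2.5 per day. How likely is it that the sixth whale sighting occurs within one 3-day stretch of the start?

0.7586

Over the interval, μ = 2.5 × 3 = 7.5 (a 3-day stretch = 3 days).
The sixth arrival falls in the interval iff at least 6 events occur there: P(S_6 ≤ t) = P(N ≥ 6) = 1 − P(N ≤ 5) ≈ 0.7586.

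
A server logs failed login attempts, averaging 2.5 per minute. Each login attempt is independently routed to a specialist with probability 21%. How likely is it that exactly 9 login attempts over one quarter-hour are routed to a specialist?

0.1220

Thinning: the login attempts that are routed to a specialist themselves form a Poisson process with rate 0.21 × 2.5 = 0.525 per minute.
Over the interval, μ = 0.525 × 15 = 7.875 (a quarter-hour = 15 minutes).
P(N = 9) = e^(−7.875) · 7.875^9/9! ≈ 0.1220.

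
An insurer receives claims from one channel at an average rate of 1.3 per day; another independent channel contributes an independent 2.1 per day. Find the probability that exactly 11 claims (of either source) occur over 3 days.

Independent Poisson processes superpose: combined rate λ = 1.3 + 2.1 = 3.4 per day.
Over the interval, μ = 3.4 × 3 = 10.2 (3 days).
P(N = 11) = e^(−10.2) · 10.2^11/11! ≈ 0.1158.

0.1158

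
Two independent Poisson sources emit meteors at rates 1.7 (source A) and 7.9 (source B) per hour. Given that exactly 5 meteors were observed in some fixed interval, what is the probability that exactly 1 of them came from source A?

0.4060

Given the total, each event is independently from source A with probability p = λ_A/(λ_A+λ_B) = 1.7/9.6 ≈ 0.1771.
So K ~ Binomial(5, 1.7/9.6): P(K = 1) = C(5,1) · (1.7/9.6)^1 · (7.9/9.6)^4 ≈ 0.4060.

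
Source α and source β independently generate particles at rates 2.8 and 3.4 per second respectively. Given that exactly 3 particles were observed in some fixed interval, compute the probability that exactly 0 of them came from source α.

0.1649

Given the total, each event is independently from source α with probability p = λ_α/(λ_α+λ_β) = 2.8/6.2 ≈ 0.4516.
So K ~ Binomial(3, 2.8/6.2): P(K = 0) = C(3,0) · (2.8/6.2)^0 · (3.4/6.2)^3 ≈ 0.1649.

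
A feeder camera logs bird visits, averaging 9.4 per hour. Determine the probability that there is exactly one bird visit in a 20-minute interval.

Over the interval, μ = 9.4 × 1/3 ≈ 3.13333 (a 20-minute interval = 1/3 hours).
P(N = 1) = e^(−μ) μ^1/1! = e^(−3.13333) · 3.13333^1/1 ≈ 0.1365.

0.1365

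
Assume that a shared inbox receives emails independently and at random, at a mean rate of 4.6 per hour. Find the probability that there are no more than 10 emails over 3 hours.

0.1893

Over the interval, μ = 4.6 × 3 = 13.8 (3 hours).
P(N ≤ 10) = Σ_{j=0}^{10} e^(−μ) μ^j/j! ≈ 0.1893.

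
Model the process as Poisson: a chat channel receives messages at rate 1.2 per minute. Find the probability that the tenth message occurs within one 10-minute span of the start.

0.7576

Over the interval, μ = 1.2 × 10 = 12 (a 10-minute span = 10 minutes).
The tenth arrival falls in the interval iff at least 10 events occur there: P(S_10 ≤ t) = P(N ≥ 10) = 1 − P(N ≤ 9) ≈ 0.7576.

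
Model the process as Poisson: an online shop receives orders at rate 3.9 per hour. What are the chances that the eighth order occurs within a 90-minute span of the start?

Over the interval, μ = 3.9 × 1.5 = 5.85 (a 90-minute span = 1.5 hours).
The eighth arrival falls in the interval iff at least 8 events occur there: P(S_8 ≤ t) = P(N ≥ 8) = 1 − P(N ≤ 7) ≈ 0.2356.

0.2356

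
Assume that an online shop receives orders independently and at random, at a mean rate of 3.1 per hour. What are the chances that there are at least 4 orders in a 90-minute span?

0.6824

Over the interval, μ = 3.1 × 1.5 = 4.65 (a 90-minute span = 1.5 hours).
P(N ≥ 4) = 1 − P(N ≤ 3) = 1 − Σ_{j=0}^{3} e^(−μ) μ^j/j! ≈ 0.6824.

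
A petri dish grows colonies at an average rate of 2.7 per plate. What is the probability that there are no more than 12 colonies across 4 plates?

0.7104

Over the interval, μ = 2.7 × 4 = 10.8 (4 plates).
P(N ≤ 12) = Σ_{j=0}^{12} e^(−μ) μ^j/j! ≈ 0.7104.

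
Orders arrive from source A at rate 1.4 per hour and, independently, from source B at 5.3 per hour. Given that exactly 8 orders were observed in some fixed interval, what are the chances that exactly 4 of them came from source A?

0.0523

Given the total, each event is independently from source A with probability p = λ_A/(λ_A+λ_B) = 1.4/6.7 ≈ 0.2090.
So K ~ Binomial(8, 1.4/6.7): P(K = 4) = C(8,4) · (1.4/6.7)^4 · (5.3/6.7)^4 ≈ 0.0523.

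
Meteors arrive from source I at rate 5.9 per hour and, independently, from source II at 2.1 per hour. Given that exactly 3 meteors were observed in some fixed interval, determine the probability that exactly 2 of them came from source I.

0.4283

Given the total, each event is independently from source I with probability p = λ_I/(λ_I+λ_II) = 5.9/8 = 0.7375.
So K ~ Binomial(3, 5.9/8): P(K = 2) = C(3,2) · (5.9/8)^2 · (2.1/8)^1 ≈ 0.4283.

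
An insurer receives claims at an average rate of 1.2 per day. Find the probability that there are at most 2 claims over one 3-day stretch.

Over the interval, μ = 1.2 × 3 = 3.6 (a 3-day stretch = 3 days).
P(N ≤ 2) = Σ_{j=0}^{2} e^(−μ) μ^j/j! ≈ 0.3027.

0.3027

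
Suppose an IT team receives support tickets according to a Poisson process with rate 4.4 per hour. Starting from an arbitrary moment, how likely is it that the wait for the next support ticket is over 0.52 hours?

0.1015

The wait for the next event is exponential with rate λ = 4.4 per hour.
P(T > 0.52) = e^(−λt) = e^(−4.4 × 0.52) = e^(−2.288) ≈ 0.1015.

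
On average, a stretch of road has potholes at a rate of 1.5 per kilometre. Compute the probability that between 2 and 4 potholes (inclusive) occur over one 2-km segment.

0.6161

Over the interval, μ = 1.5 × 2 = 3 (a 2-km segment = 2 kilometres).
P(2 ≤ N ≤ 4) = Σ_{j=2}^{4} e^(−3) · 3^j/j! ≈ 0.6161.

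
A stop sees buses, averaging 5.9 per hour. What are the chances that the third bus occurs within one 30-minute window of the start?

0.5655

Over the interval, μ = 5.9 × 0.5 = 2.95 (a 30-minute window = 0.5 hours).
The third arrival falls in the interval iff at least 3 events occur there: P(S_3 ≤ t) = P(N ≥ 3) = 1 − P(N ≤ 2) ≈ 0.5655.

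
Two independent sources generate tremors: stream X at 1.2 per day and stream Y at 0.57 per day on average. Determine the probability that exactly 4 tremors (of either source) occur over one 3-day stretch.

Independent Poisson processes superpose: combined rate λ = 1.2 + 0.57 = 1.77 per day.
Over the interval, μ = 1.77 × 3 = 5.31 (a 3-day stretch = 3 days).
P(N = 4) = e^(−5.31) · 5.31^4/4! ≈ 0.1637.

0.1637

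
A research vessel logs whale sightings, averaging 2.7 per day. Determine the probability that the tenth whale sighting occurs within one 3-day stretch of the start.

0.2959

Over the interval, μ = 2.7 × 3 = 8.1 (a 3-day stretch = 3 days).
The tenth arrival falls in the interval iff at least 10 events occur there: P(S_10 ≤ t) = P(N ≥ 10) = 1 − P(N ≤ 9) ≈ 0.2959.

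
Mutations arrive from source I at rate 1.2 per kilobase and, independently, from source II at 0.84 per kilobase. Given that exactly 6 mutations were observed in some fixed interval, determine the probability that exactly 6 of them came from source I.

0.0414

Given the total, each event is independently from source I with probability p = λ_I/(λ_I+λ_II) = 1.2/2.04 ≈ 0.5882.
So K ~ Binomial(6, 1.2/2.04): P(K = 6) = C(6,6) · (1.2/2.04)^6 · (0.84/2.04)^0 ≈ 0.0414.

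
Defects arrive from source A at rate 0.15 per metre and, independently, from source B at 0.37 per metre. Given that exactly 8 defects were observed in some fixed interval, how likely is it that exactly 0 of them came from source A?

Given the total, each event is independently from source A with probability p = λ_A/(λ_A+λ_B) = 0.15/0.52 ≈ 0.2885.
So K ~ Binomial(8, 0.15/0.52): P(K = 0) = C(8,0) · (0.15/0.52)^0 · (0.37/0.52)^8 ≈ 0.0657.

0.0657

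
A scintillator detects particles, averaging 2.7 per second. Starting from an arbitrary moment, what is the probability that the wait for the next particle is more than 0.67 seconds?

0.1638

The wait for the next event is exponential with rate λ = 2.7 per second.
P(T > 0.67) = e^(−λt) = e^(−2.7 × 0.67) = e^(−1.809) ≈ 0.1638.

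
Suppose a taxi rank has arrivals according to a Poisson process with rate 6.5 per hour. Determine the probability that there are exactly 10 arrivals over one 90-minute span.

0.1247

Over the interval, μ = 6.5 × 1.5 = 9.75 (a 90-minute span = 1.5 hours).
P(N = 10) = e^(−μ) μ^10/10! = e^(−9.75) · 9.75^10/3628800 ≈ 0.1247.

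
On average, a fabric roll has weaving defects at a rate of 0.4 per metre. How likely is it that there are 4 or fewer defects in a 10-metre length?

0.6288

Over the interval, μ = 0.4 × 10 = 4 (a 10-metre length = 10 metres).
P(N ≤ 4) = Σ_{j=0}^{4} e^(−μ) μ^j/j! ≈ 0.6288.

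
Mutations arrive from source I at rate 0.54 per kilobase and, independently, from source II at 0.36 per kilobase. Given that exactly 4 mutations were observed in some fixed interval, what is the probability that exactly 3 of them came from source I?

0.3456

Given the total, each event is independently from source I with probability p = λ_I/(λ_I+λ_II) = 0.54/0.9 = 0.6000.
So K ~ Binomial(4, 0.54/0.9): P(K = 3) = C(4,3) · (0.54/0.9)^3 · (0.36/0.9)^1 ≈ 0.3456.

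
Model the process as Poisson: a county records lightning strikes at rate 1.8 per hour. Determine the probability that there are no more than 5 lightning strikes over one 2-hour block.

Over the interval, μ = 1.8 × 2 = 3.6 (a 2-hour block = 2 hours).
P(N ≤ 5) = Σ_{j=0}^{5} e^(−μ) μ^j/j! ≈ 0.8441.

0.8441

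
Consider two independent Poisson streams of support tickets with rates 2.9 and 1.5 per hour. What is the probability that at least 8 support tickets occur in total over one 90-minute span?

0.3419

Independent Poisson processes superpose: combined rate λ = 2.9 + 1.5 = 4.4 per hour.
Over the interval, μ = 4.4 × 1.5 = 6.6 (a 90-minute span = 1.5 hours).
P(N ≥ 8) = 1 − P(N ≤ 7) ≈ 0.3419.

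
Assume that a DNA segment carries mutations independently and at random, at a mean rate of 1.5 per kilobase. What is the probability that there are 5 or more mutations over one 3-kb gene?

0.4679

Over the interval, μ = 1.5 × 3 = 4.5 (a 3-kb gene = 3 kilobases).
P(N ≥ 5) = 1 − P(N ≤ 4) = 1 − Σ_{j=0}^{4} e^(−μ) μ^j/j! ≈ 0.4679.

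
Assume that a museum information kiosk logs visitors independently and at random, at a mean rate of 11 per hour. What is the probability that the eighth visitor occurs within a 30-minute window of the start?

0.1905

Over the interval, μ = 11 × 0.5 = 5.5 (a 30-minute window = 0.5 hours).
The eighth arrival falls in the interval iff at least 8 events occur there: P(S_8 ≤ t) = P(N ≥ 8) = 1 − P(N ≤ 7) ≈ 0.1905.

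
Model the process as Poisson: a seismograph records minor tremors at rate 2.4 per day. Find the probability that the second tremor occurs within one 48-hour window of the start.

Over the interval, μ = 2.4 × 2 = 4.8 (a 48-hour window = 2 days).
The second arrival falls in the interval iff at least 2 events occur there: P(S_2 ≤ t) = P(N ≥ 2) = 1 − P(N ≤ 1) ≈ 0.9523.

0.9523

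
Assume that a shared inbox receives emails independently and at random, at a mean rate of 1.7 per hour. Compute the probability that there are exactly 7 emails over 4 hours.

0.1486

Over the interval, μ = 1.7 × 4 = 6.8 (4 hours).
P(N = 7) = e^(−μ) μ^7/7! = e^(−6.8) · 6.8^7/5040 ≈ 0.1486.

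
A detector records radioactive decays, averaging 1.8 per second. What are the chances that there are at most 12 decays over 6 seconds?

Over the interval, μ = 1.8 × 6 = 10.8 (6 seconds).
P(N ≤ 12) = Σ_{j=0}^{12} e^(−μ) μ^j/j! ≈ 0.7104.

0.7104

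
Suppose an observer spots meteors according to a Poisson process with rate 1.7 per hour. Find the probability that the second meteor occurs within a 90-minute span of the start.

0.7228

Over the interval, μ = 1.7 × 1.5 = 2.55 (a 90-minute span = 1.5 hours).
The second arrival falls in the interval iff at least 2 events occur there: P(S_2 ≤ t) = P(N ≥ 2) = 1 − P(N ≤ 1) ≈ 0.7228.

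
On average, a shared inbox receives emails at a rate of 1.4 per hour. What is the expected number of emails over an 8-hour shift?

11.2

E[N] = λt = 1.4 × 8 = 11.2 (an 8-hour shift = 8 hours).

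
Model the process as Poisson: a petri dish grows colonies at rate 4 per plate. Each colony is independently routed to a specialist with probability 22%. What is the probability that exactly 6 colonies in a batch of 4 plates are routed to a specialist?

0.0782

Thinning: the colonies that are routed to a specialist themselves form a Poisson process with rate 0.22 × 4 = 0.88 per plate.
Over the interval, μ = 0.88 × 4 = 3.52 (a batch of 4 plates = 4 plates).
P(N = 6) = e^(−3.52) · 3.52^6/6! ≈ 0.0782.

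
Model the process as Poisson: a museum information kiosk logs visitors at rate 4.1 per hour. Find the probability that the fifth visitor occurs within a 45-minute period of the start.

0.1975

Over the interval, μ = 4.1 × 0.75 = 3.075 (a 45-minute period = 0.75 hours).
The fifth arrival falls in the interval iff at least 5 events occur there: P(S_5 ≤ t) = P(N ≥ 5) = 1 − P(N ≤ 4) ≈ 0.1975.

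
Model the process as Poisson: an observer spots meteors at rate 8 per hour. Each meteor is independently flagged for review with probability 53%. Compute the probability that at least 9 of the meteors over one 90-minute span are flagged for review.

Thinning: the meteors that are flagged for review themselves form a Poisson process with rate 0.53 × 8 = 4.24 per hour.
Over the interval, μ = 4.24 × 1.5 = 6.36 (a 90-minute span = 1.5 hours).
P(N ≥ 9) = 1 − P(N ≤ 8) ≈ 0.1921.

0.1921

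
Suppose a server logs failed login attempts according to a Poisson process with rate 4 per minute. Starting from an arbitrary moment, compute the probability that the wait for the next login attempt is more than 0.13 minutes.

The wait for the next event is exponential with rate λ = 4 per minute.
P(T > 0.13) = e^(−λt) = e^(−4 × 0.13) = e^(−0.52) ≈ 0.5945.

0.5945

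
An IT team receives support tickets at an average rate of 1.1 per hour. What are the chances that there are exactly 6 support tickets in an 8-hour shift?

0.0972

Over the interval, μ = 1.1 × 8 = 8.8 (an 8-hour shift = 8 hours).
P(N = 6) = e^(−μ) μ^6/6! = e^(−8.8) · 8.8^6/720 ≈ 0.0972.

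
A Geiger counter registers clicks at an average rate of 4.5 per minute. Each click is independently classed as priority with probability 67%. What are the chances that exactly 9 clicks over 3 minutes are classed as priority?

Thinning: the clicks that are classed as priority themselves form a Poisson process with rate 0.67 × 4.5 = 3.015 per minute.
Over the interval, μ = 3.015 × 3 = 9.045 (3 minutes).
P(N = 9) = e^(−9.045) · 9.045^9/9! ≈ 0.1317.

0.1317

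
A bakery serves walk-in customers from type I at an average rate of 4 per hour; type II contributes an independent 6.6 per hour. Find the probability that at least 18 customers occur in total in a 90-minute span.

0.3313

Independent Poisson processes superpose: combined rate λ = 4 + 6.6 = 10.6 per hour.
Over the interval, μ = 10.6 × 1.5 = 15.9 (a 90-minute span = 1.5 hours).
P(N ≥ 18) = 1 − P(N ≤ 17) ≈ 0.3313.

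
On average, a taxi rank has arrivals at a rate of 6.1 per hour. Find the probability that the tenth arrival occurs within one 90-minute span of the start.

Over the interval, μ = 6.1 × 1.5 = 9.15 (a 90-minute span = 1.5 hours).
The tenth arrival falls in the interval iff at least 10 events occur there: P(S_10 ≤ t) = P(N ≥ 10) = 1 − P(N ≤ 9) ≈ 0.4323.

0.4323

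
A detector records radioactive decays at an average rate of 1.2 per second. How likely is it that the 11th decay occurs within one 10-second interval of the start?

0.6528

Over the interval, μ = 1.2 × 10 = 12 (a 10-second interval = 10 seconds).
The 11th arrival falls in the interval iff at least 11 events occur there: P(S_11 ≤ t) = P(N ≥ 11) = 1 − P(N ≤ 10) ≈ 0.6528.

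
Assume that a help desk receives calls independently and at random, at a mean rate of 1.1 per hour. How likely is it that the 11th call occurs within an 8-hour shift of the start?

0.2706

Over the interval, μ = 1.1 × 8 = 8.8 (an 8-hour shift = 8 hours).
The 11th arrival falls in the interval iff at least 11 events occur there: P(S_11 ≤ t) = P(N ≥ 11) = 1 − P(N ≤ 10) ≈ 0.2706.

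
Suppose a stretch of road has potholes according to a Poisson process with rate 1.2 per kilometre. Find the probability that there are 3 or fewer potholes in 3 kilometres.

Over the interval, μ = 1.2 × 3 = 3.6 (3 kilometres).
P(N ≤ 3) = Σ_{j=0}^{3} e^(−μ) μ^j/j! ≈ 0.5152.

0.5152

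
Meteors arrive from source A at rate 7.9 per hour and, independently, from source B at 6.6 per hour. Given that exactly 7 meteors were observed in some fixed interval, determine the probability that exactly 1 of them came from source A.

Given the total, each event is independently from source A with probability p = λ_A/(λ_A+λ_B) = 7.9/14.5 ≈ 0.5448.
So K ~ Binomial(7, 7.9/14.5): P(K = 1) = C(7,1) · (7.9/14.5)^1 · (6.6/14.5)^6 ≈ 0.0339.

0.0339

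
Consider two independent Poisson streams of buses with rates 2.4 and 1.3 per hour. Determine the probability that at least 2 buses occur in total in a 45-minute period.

Independent Poisson processes superpose: combined rate λ = 2.4 + 1.3 = 3.7 per hour.
Over the interval, μ = 3.7 × 0.75 = 2.775 (a 45-minute period = 0.75 hours).
P(N ≥ 2) = 1 − P(N ≤ 1) ≈ 0.7646.

0.7646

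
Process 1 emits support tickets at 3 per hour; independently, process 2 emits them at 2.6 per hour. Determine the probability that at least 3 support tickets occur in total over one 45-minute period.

0.7898

Independent Poisson processes superpose: combined rate λ = 3 + 2.6 = 5.6 per hour.
Over the interval, μ = 5.6 × 0.75 = 4.2 (a 45-minute period = 0.75 hours).
P(N ≥ 3) = 1 − P(N ≤ 2) ≈ 0.7898.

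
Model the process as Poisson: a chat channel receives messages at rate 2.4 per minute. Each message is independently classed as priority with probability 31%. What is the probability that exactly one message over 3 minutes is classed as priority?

Thinning: the messages that are classed as priority themselves form a Poisson process with rate 0.31 × 2.4 = 0.744 per minute.
Over the interval, μ = 0.744 × 3 = 2.232 (3 minutes).
P(N = 1) = e^(−2.232) · 2.232^1/1! ≈ 0.2395.

0.2395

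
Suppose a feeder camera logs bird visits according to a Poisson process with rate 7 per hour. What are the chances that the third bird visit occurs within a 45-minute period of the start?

Over the interval, μ = 7 × 0.75 = 5.25 (a 45-minute period = 0.75 hours).
The third arrival falls in the interval iff at least 3 events occur there: P(S_3 ≤ t) = P(N ≥ 3) = 1 − P(N ≤ 2) ≈ 0.8949.

0.8949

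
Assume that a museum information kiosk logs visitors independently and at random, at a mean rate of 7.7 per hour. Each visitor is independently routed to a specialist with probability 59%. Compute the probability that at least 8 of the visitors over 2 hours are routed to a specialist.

0.6861

Thinning: the visitors that are routed to a specialist themselves form a Poisson process with rate 0.59 × 7.7 = 4.543 per hour.
Over the interval, μ = 4.543 × 2 = 9.086 (2 hours).
P(N ≥ 8) = 1 − P(N ≤ 7) ≈ 0.6861.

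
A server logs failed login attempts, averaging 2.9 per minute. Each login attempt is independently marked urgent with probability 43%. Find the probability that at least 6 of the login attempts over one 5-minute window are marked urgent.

Thinning: the login attempts that are marked urgent themselves form a Poisson process with rate 0.43 × 2.9 = 1.247 per minute.
Over the interval, μ = 1.247 × 5 = 6.235 (a 5-minute window = 5 minutes).
P(N ≥ 6) = 1 − P(N ≤ 5) ≈ 0.5913.

0.5913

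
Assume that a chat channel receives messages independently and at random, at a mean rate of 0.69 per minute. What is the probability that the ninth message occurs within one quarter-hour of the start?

Over the interval, μ = 0.69 × 15 = 10.35 (a quarter-hour = 15 minutes).
The ninth arrival falls in the interval iff at least 9 events occur there: P(S_9 ≤ t) = P(N ≥ 9) = 1 − P(N ≤ 8) ≈ 0.7052.

0.7052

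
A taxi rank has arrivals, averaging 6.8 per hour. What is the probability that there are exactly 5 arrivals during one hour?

0.1349

With mean μ = 6.8 per hour,
P(N = 5) = e^(−μ) μ^5/5! = e^(−6.8) · 6.8^5/120 ≈ 0.1349.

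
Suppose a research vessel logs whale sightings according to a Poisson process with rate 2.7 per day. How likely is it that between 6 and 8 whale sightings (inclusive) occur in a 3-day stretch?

0.3963

Over the interval, μ = 2.7 × 3 = 8.1 (a 3-day stretch = 3 days).
P(6 ≤ N ≤ 8) = Σ_{j=6}^{8} e^(−8.1) · 8.1^j/j! ≈ 0.3963.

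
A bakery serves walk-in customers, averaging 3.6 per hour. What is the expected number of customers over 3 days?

E[N] = λt = 3.6 × 72 = 259.2 (3 days = 72 hours).

259.2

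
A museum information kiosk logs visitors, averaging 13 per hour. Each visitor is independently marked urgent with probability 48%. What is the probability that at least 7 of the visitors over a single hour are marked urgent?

Thinning: the visitors that are marked urgent themselves form a Poisson process with rate 0.48 × 13 = 6.24 per hour.
So μ = 6.24.
P(N ≥ 7) = 1 − P(N ≤ 6) ≈ 0.4322.

0.4322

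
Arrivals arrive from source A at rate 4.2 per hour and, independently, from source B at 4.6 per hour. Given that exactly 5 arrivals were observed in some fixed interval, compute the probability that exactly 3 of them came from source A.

Given the total, each event is independently from source A with probability p = λ_A/(λ_A+λ_B) = 4.2/8.8 ≈ 0.4773.
So K ~ Binomial(5, 4.2/8.8): P(K = 3) = C(5,3) · (4.2/8.8)^3 · (4.6/8.8)^2 ≈ 0.2971.

0.2971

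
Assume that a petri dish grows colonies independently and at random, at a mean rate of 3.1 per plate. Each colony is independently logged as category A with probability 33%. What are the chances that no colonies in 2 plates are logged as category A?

Thinning: the colonies that are logged as category A themselves form a Poisson process with rate 0.33 × 3.1 = 1.023 per plate.
Over the interval, μ = 1.023 × 2 = 2.046 (2 plates).
P(N = 0) = e^(−2.046) · 2.046^0/0! ≈ 0.1293.

0.1293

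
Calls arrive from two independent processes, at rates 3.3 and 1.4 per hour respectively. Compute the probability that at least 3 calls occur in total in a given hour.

0.8477

Independent Poisson processes superpose: combined rate λ = 3.3 + 1.4 = 4.7 per hour.
So μ = 4.7.
P(N ≥ 3) = 1 − P(N ≤ 2) ≈ 0.8477.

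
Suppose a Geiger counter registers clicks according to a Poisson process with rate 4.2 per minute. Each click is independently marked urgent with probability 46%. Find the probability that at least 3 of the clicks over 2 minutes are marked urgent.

Thinning: the clicks that are marked urgent themselves form a Poisson process with rate 0.46 × 4.2 = 1.932 per minute.
Over the interval, μ = 1.932 × 2 = 3.864 (2 minutes).
P(N ≥ 3) = 1 − P(N ≤ 2) ≈ 0.7413.

0.7413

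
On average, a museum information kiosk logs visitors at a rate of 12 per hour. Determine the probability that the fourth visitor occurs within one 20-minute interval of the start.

Over the interval, μ = 12 × 1/3 = 4 (a 20-minute interval = 1/3 hours).
The fourth arrival falls in the interval iff at least 4 events occur there: P(S_4 ≤ t) = P(N ≥ 4) = 1 − P(N ≤ 3) ≈ 0.5665.

0.5665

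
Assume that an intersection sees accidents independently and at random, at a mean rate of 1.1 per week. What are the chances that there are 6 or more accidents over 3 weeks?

0.1171

Over the interval, μ = 1.1 × 3 = 3.3 (3 weeks).
P(N ≥ 6) = 1 − P(N ≤ 5) = 1 − Σ_{j=0}^{5} e^(−μ) μ^j/j! ≈ 0.1171.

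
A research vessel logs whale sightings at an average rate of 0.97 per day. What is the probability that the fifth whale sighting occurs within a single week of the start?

Over the interval, μ = 0.97 × 7 = 6.79 (a week = 7 days).
The fifth arrival falls in the interval iff at least 5 events occur there: P(S_5 ≤ t) = P(N ≥ 5) = 1 − P(N ≤ 4) ≈ 0.8070.

0.8070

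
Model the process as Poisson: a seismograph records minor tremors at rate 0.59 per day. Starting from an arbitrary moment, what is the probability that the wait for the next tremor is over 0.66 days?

0.6775

The wait for the next event is exponential with rate λ = 0.59 per day.
P(T > 0.66) = e^(−λt) = e^(−0.59 × 0.66) = e^(−0.3894) ≈ 0.6775.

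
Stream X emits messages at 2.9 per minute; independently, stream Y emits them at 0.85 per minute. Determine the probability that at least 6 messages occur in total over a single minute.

Independent Poisson processes superpose: combined rate λ = 2.9 + 0.85 = 3.75 per minute.
So μ = 3.75.
P(N ≥ 6) = 1 − P(N ≤ 5) ≈ 0.1771.

0.1771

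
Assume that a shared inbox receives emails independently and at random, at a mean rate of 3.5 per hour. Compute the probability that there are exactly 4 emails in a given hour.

0.1888

With mean μ = 3.5 per hour,
P(N = 4) = e^(−μ) μ^4/4! = e^(−3.5) · 3.5^4/24 ≈ 0.1888.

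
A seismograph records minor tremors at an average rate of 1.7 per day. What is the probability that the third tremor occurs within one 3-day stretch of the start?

Over the interval, μ = 1.7 × 3 = 5.1 (a 3-day stretch = 3 days).
The third arrival falls in the interval iff at least 3 events occur there: P(S_3 ≤ t) = P(N ≥ 3) = 1 − P(N ≤ 2) ≈ 0.8835.

0.8835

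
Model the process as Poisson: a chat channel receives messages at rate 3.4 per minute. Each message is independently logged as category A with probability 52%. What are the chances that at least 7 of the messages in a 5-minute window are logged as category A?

0.7783

Thinning: the messages that are logged as category A themselves form a Poisson process with rate 0.52 × 3.4 = 1.768 per minute.
Over the interval, μ = 1.768 × 5 = 8.84 (a 5-minute window = 5 minutes).
P(N ≥ 7) = 1 − P(N ≤ 6) ≈ 0.7783.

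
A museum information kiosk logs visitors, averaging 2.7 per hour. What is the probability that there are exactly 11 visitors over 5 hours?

Over the interval, μ = 2.7 × 5 = 13.5 (5 hours).
P(N = 11) = e^(−μ) μ^11/11! = e^(−13.5) · 13.5^11/39916800 ≈ 0.0932.

0.0932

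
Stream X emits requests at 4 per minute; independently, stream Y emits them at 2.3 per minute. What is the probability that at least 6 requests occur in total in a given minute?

Independent Poisson processes superpose: combined rate λ = 4 + 2.3 = 6.3 per minute.
So μ = 6.3.
P(N ≥ 6) = 1 − P(N ≤ 5) ≈ 0.6012.

0.6012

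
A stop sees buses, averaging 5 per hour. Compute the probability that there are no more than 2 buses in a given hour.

0.1247

With mean μ = 5 per hour,
P(N ≤ 2) = Σ_{j=0}^{2} e^(−μ) μ^j/j! ≈ 0.1247.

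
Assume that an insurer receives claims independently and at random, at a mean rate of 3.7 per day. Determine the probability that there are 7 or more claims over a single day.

0.0818

With mean μ = 3.7 per day,
P(N ≥ 7) = 1 − P(N ≤ 6) = 1 − Σ_{j=0}^{6} e^(−μ) μ^j/j! ≈ 0.0818.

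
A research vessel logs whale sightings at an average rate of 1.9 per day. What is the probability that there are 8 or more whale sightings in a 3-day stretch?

0.2159

Over the interval, μ = 1.9 × 3 = 5.7 (a 3-day stretch = 3 days).
P(N ≥ 8) = 1 − P(N ≤ 7) = 1 − Σ_{j=0}^{7} e^(−μ) μ^j/j! ≈ 0.2159.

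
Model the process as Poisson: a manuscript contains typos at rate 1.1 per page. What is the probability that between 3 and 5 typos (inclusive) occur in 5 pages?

0.4405

Over the interval, μ = 1.1 × 5 = 5.5 (5 pages).
P(3 ≤ N ≤ 5) = Σ_{j=3}^{5} e^(−5.5) · 5.5^j/j! ≈ 0.4405.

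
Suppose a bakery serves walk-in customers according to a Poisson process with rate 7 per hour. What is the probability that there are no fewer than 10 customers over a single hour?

With mean μ = 7 per hour,
P(N ≥ 10) = 1 − P(N ≤ 9) = 1 − Σ_{j=0}^{9} e^(−μ) μ^j/j! ≈ 0.1695.

0.1695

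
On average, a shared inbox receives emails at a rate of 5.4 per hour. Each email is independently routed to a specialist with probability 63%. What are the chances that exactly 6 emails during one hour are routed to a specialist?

Thinning: the emails that are routed to a specialist themselves form a Poisson process with rate 0.63 × 5.4 = 3.402 per hour.
So μ = 3.402.
P(N = 6) = e^(−3.402) · 3.402^6/6! ≈ 0.0717.

0.0717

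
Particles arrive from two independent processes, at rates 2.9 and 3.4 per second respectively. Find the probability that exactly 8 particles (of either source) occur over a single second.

0.1130

Independent Poisson processes superpose: combined rate λ = 2.9 + 3.4 = 6.3 per second.
So μ = 6.3.
P(N = 8) = e^(−6.3) · 6.3^8/8! ≈ 0.1130.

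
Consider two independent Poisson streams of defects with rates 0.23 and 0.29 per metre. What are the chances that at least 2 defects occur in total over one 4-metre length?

Independent Poisson processes superpose: combined rate λ = 0.23 + 0.29 = 0.52 per metre.
Over the interval, μ = 0.52 × 4 = 2.08 (a 4-metre length = 4 metres).
P(N ≥ 2) = 1 − P(N ≤ 1) ≈ 0.6152.

0.6152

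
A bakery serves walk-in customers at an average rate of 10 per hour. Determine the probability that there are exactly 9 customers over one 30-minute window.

Over the interval, μ = 10 × 0.5 = 5 (a 30-minute window = 0.5 hours).
P(N = 9) = e^(−μ) μ^9/9! = e^(−5) · 5^9/362880 ≈ 0.0363.

0.0363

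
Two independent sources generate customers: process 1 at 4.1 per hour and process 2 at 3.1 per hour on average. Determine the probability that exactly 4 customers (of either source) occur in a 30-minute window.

Independent Poisson processes superpose: combined rate λ = 4.1 + 3.1 = 7.2 per hour.
Over the interval, μ = 7.2 × 0.5 = 3.6 (a 30-minute window = 0.5 hours).
P(N = 4) = e^(−3.6) · 3.6^4/4! ≈ 0.1912.

0.1912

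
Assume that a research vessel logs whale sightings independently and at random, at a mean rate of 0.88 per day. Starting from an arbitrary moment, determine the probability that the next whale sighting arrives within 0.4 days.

0.2967

Inter-arrival times are exponential with rate λ = 0.88 per day.
P(T ≤ 0.4) = 1 − e^(−λt) = 1 − e^(−0.88 × 0.4) = 1 − e^(−0.352) ≈ 0.2967.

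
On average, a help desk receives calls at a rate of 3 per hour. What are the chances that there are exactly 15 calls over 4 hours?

Over the interval, μ = 3 × 4 = 12 (4 hours).
P(N = 15) = e^(−μ) μ^15/15! = e^(−12) · 12^15/1307674368000 ≈ 0.0724.

0.0724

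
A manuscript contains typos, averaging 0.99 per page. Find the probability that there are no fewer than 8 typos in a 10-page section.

0.7706

Over the interval, μ = 0.99 × 10 = 9.9 (a 10-page section = 10 pages).
P(N ≥ 8) = 1 − P(N ≤ 7) = 1 − Σ_{j=0}^{7} e^(−μ) μ^j/j! ≈ 0.7706.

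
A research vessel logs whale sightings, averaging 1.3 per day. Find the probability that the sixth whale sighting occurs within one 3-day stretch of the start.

Over the interval, μ = 1.3 × 3 = 3.9 (a 3-day stretch = 3 days).
The sixth arrival falls in the interval iff at least 6 events occur there: P(S_6 ≤ t) = P(N ≥ 6) = 1 − P(N ≤ 5) ≈ 0.1994.

0.1994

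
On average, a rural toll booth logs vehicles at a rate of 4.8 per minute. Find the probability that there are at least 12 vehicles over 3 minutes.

Over the interval, μ = 4.8 × 3 = 14.4 (3 minutes).
P(N ≥ 12) = 1 − P(N ≤ 11) = 1 − Σ_{j=0}^{11} e^(−μ) μ^j/j! ≈ 0.7723.

0.7723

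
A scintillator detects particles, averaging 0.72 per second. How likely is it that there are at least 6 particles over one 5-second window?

Over the interval, μ = 0.72 × 5 = 3.6 (a 5-second window = 5 seconds).
P(N ≥ 6) = 1 − P(N ≤ 5) = 1 − Σ_{j=0}^{5} e^(−μ) μ^j/j! ≈ 0.1559.

0.1559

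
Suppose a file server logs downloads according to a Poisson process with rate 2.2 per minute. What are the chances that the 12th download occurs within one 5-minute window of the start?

0.4207

Over the interval, μ = 2.2 × 5 = 11 (a 5-minute window = 5 minutes).
The 12th arrival falls in the interval iff at least 12 events occur there: P(S_12 ≤ t) = P(N ≥ 12) = 1 − P(N ≤ 11) ≈ 0.4207.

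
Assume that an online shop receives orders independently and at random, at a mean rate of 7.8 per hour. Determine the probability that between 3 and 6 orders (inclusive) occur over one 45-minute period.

Over the interval, μ = 7.8 × 0.75 = 5.85 (a 45-minute period = 0.75 hours).
P(3 ≤ N ≤ 6) = Σ_{j=3}^{6} e^(−5.85) · 5.85^j/j! ≈ 0.5614.

0.5614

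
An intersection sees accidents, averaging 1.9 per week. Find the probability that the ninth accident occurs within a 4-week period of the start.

0.3518

Over the interval, μ = 1.9 × 4 = 7.6 (a 4-week period = 4 weeks).
The ninth arrival falls in the interval iff at least 9 events occur there: P(S_9 ≤ t) = P(N ≥ 9) = 1 − P(N ≤ 8) ≈ 0.3518.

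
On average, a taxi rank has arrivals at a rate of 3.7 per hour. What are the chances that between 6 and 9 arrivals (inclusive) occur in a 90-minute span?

0.4232

Over the interval, μ = 3.7 × 1.5 = 5.55 (a 90-minute span = 1.5 hours).
P(6 ≤ N ≤ 9) = Σ_{j=6}^{9} e^(−5.55) · 5.55^j/j! ≈ 0.4232.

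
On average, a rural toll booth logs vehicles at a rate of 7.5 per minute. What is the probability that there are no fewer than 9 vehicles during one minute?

With mean μ = 7.5 per minute,
P(N ≥ 9) = 1 − P(N ≤ 8) = 1 − Σ_{j=0}^{8} e^(−μ) μ^j/j! ≈ 0.3380.

0.3380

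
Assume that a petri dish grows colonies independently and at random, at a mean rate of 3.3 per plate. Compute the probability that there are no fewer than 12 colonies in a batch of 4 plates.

Over the interval, μ = 3.3 × 4 = 13.2 (a batch of 4 plates = 4 plates).
P(N ≥ 12) = 1 − P(N ≤ 11) = 1 − Σ_{j=0}^{11} e^(−μ) μ^j/j! ≈ 0.6668.

0.6668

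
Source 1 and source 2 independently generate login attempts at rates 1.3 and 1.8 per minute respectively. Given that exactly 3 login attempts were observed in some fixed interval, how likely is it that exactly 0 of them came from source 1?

0.1958

Given the total, each event is independently from source 1 with probability p = λ_1/(λ_1+λ_2) = 1.3/3.1 ≈ 0.4194.
So K ~ Binomial(3, 1.3/3.1): P(K = 0) = C(3,0) · (1.3/3.1)^0 · (1.8/3.1)^3 ≈ 0.1958.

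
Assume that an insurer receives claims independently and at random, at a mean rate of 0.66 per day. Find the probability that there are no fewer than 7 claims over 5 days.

Over the interval, μ = 0.66 × 5 = 3.3 (5 days).
P(N ≥ 7) = 1 − P(N ≤ 6) = 1 − Σ_{j=0}^{6} e^(−μ) μ^j/j! ≈ 0.0510.

0.0510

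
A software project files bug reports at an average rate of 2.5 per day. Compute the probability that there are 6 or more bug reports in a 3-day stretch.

0.7586

Over the interval, μ = 2.5 × 3 = 7.5 (a 3-day stretch = 3 days).
P(N ≥ 6) = 1 − P(N ≤ 5) = 1 − Σ_{j=0}^{5} e^(−μ) μ^j/j! ≈ 0.7586.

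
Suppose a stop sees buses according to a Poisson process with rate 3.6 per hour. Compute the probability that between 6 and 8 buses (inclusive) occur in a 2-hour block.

Over the interval, μ = 3.6 × 2 = 7.2 (a 2-hour block = 2 hours).
P(6 ≤ N ≤ 8) = Σ_{j=6}^{8} e^(−7.2) · 7.2^j/j! ≈ 0.4268.

0.4268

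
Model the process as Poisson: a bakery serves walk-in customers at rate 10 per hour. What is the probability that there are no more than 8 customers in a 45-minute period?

0.6620

Over the interval, μ = 10 × 0.75 = 7.5 (a 45-minute period = 0.75 hours).
P(N ≤ 8) = Σ_{j=0}^{8} e^(−μ) μ^j/j! ≈ 0.6620.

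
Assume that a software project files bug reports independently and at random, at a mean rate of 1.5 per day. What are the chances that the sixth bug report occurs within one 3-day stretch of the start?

0.2971

Over the interval, μ = 1.5 × 3 = 4.5 (a 3-day stretch = 3 days).
The sixth arrival falls in the interval iff at least 6 events occur there: P(S_6 ≤ t) = P(N ≥ 6) = 1 − P(N ≤ 5) ≈ 0.2971.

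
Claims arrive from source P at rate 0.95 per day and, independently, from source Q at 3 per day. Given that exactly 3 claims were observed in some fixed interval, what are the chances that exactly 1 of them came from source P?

Given the total, each event is independently from source P with probability p = λ_P/(λ_P+λ_Q) = 0.95/3.95 ≈ 0.2405.
So K ~ Binomial(3, 0.95/3.95): P(K = 1) = C(3,1) · (0.95/3.95)^1 · (3/3.95)^2 ≈ 0.4162.

0.4162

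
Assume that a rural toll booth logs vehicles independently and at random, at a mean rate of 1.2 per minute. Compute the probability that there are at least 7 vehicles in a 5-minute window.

0.3937

Over the interval, μ = 1.2 × 5 = 6 (a 5-minute window = 5 minutes).
P(N ≥ 7) = 1 − P(N ≤ 6) = 1 − Σ_{j=0}^{6} e^(−μ) μ^j/j! ≈ 0.3937.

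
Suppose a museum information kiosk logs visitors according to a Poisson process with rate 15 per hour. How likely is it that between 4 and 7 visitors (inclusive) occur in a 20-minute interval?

Over the interval, μ = 15 × 1/3 = 5 (a 20-minute interval = 1/3 hours).
P(4 ≤ N ≤ 7) = Σ_{j=4}^{7} e^(−5) · 5^j/j! ≈ 0.6016.

0.6016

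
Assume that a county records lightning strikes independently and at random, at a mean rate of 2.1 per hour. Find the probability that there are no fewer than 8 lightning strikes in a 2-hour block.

0.0639

Over the interval, μ = 2.1 × 2 = 4.2 (a 2-hour block = 2 hours).
P(N ≥ 8) = 1 − P(N ≤ 7) = 1 − Σ_{j=0}^{7} e^(−μ) μ^j/j! ≈ 0.0639.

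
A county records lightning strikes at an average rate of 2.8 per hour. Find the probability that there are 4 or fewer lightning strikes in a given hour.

0.8477

With mean μ = 2.8 per hour,
P(N ≤ 4) = Σ_{j=0}^{4} e^(−μ) μ^j/j! ≈ 0.8477.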